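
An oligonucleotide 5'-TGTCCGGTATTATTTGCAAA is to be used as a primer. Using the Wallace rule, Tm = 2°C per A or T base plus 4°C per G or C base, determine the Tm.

54°C

Scanning the sequence gives T=8, C=3, G=4, A=5.
A+T = 13, G+C = 7
Tm = 4·7 + 2·13 = 28 + 26 = 54°C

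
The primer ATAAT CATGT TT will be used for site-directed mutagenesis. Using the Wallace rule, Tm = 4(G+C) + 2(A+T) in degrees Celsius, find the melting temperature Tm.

G=1, C=1, T=6, A=4
AT pairs contribute 10, GC pairs contribute 2.
Tm = 2×10 + 4×2 = 28°C

28°C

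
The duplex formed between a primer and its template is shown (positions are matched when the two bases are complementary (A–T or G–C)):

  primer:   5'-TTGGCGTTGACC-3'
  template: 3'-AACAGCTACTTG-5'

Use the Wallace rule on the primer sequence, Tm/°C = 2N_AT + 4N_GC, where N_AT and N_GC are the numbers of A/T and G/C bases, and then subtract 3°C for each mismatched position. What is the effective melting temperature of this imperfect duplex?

29°C

Primer base counts: A=1, T=4, G=4, C=3 → A+T=5, G+C=7
Perfect-match Tm = 2(5) + 4(7) = 10 + 28 = 38°C
Mismatches (positions where the bases are not complementary): 3 (at positions 4, 7, 11)
Effective Tm = 38 − 3×3 = 38 − 9 = 29°C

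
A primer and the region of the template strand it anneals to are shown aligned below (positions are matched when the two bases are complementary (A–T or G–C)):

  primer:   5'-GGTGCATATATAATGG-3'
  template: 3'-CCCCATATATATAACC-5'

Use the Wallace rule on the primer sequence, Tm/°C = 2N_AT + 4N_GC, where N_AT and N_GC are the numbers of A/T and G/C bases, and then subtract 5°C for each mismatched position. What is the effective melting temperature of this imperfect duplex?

Primer base counts: A=5, T=5, G=5, C=1 → A+T=10, G+C=6
Perfect-match Tm = 2(10) + 4(6) = 20 + 24 = 44°C
Mismatches (positions where the bases are not complementary): 3 (at positions 3, 5, 13)
Effective Tm = 44 − 3×5 = 44 − 15 = 29°C

29°C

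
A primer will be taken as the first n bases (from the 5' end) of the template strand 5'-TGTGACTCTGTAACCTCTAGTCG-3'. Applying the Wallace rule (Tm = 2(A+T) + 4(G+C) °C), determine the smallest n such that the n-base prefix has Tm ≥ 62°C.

n = 22

First 21 bases: TGTGACTCTGTAACCTCTAGT → Tm = 60°C (< 62°C)
First 22 bases: TGTGACTCTGTAACCTCTAGTC → Tm = 64°C (≥ 62°C)
Each additional base adds 2°C (A/T) or 4°C (G/C), so Tm is non-decreasing in n; n = 22 is the first length to reach 62°C.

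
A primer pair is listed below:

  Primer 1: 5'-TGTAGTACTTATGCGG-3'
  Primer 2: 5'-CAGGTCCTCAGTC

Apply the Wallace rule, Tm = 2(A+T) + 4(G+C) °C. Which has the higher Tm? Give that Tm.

Primer 1, 46°C

Primer 1: A+T=9, G+C=7 → Tm = 2(9)+4(7) = 46°C
Primer 2: A+T=5, G+C=8 → Tm = 2(5)+4(8) = 42°C
46°C vs 42°C → primer 1 is higher.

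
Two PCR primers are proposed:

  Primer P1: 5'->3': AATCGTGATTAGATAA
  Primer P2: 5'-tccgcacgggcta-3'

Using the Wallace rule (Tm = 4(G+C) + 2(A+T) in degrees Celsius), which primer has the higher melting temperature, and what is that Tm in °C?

Primer P2, 44°C

Primer P1: A+T=12, G+C=4 → Tm = 2(12)+4(4) = 40°C
Primer P2: A+T=4, G+C=9 → Tm = 2(4)+4(9) = 44°C
40°C vs 44°C → primer P2 is higher.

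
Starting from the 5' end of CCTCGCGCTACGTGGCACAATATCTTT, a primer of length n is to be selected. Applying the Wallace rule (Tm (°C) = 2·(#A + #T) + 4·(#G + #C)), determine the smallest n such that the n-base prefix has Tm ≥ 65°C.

n = 20

First 19 bases: CCTCGCGCTACGTGGCACA → Tm = 64°C (< 65°C)
First 20 bases: CCTCGCGCTACGTGGCACAA → Tm = 66°C (≥ 65°C)
Each additional base adds 2°C (A/T) or 4°C (G/C), so Tm is non-decreasing in n; n = 20 is the first length to reach 65°C.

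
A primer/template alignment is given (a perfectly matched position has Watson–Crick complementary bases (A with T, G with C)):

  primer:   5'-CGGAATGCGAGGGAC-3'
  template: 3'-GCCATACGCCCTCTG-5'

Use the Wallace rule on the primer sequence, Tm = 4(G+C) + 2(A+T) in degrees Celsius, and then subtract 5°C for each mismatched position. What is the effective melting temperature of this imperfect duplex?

Primer base counts: A=4, T=1, G=7, C=3 → A+T=5, G+C=10
Perfect-match Tm = 2(5) + 4(10) = 10 + 40 = 50°C
Mismatches (positions where the bases are not complementary): 3 (at positions 4, 10, 12)
Effective Tm = 50 − 3×5 = 50 − 15 = 35°C

35°C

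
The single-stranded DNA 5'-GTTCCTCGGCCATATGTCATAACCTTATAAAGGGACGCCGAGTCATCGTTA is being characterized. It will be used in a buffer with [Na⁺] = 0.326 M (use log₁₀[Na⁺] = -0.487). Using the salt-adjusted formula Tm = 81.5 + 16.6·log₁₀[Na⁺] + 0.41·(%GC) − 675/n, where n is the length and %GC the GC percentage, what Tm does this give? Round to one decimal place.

79.5°C

Length n = 51. Base counts: T=14, A=13, C=13, G=11
G+C = 24, so %GC = 24/51 × 100 = 47.059%
Salt term: 16.6 × (-0.487) = -8.084
GC term: 0.41 × 47.059 = 19.294; length term: −675/51 = −13.235
Tm = 81.5 + (-8.084) + 19.294 − 13.235 = 79.475 → 79.5°C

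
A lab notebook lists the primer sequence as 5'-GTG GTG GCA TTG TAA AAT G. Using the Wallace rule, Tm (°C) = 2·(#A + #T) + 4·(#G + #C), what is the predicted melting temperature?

54°C

Base counts: C=1, G=7, A=5, T=6
A+T = 11, G+C = 8
Tm = 2(11) + 4(8) = 22 + 32 = 54°C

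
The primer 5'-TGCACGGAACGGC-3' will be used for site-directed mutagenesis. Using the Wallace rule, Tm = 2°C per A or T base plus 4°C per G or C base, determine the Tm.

Scanning the sequence gives G=5, T=1, A=3, C=4.
So N_AT = 4 and N_GC = 9.
Tm = 2(4) + 4(9) = 8 + 36 = 44°C

44°C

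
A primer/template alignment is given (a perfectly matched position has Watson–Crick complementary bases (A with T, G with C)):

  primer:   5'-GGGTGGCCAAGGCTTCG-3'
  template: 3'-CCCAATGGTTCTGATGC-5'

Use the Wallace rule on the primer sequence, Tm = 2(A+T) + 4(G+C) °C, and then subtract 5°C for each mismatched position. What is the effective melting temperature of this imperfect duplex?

38°C

Primer base counts: A=2, T=3, G=8, C=4 → A+T=5, G+C=12
Perfect-match Tm = 2(5) + 4(12) = 10 + 48 = 58°C
Mismatches (positions where the bases are not complementary): 4 (at positions 5, 6, 12, 15)
Effective Tm = 58 − 4×5 = 58 − 20 = 38°C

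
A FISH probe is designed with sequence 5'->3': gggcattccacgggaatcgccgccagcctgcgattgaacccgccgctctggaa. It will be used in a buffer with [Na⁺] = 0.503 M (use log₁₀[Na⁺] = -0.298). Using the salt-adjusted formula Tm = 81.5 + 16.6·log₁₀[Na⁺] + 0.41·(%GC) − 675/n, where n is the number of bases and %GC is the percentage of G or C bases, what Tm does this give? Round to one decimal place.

Length n = 53. Scanning the sequence gives C=19, A=10, T=8, G=16.
G+C = 35, so %GC = 35/53 × 100 = 66.038%
Salt term: 16.6 × (-0.298) = -4.947
GC term: 0.41 × 66.038 = 27.076; length term: −675/53 = −12.736
Tm = 81.5 + (-4.947) + 27.076 − 12.736 = 90.893 → 90.9°C

90.9°C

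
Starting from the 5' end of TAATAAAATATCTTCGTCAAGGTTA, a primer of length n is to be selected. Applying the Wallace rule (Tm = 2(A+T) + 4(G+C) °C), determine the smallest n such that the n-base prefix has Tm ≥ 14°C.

First 6 bases: TAATAA → Tm = 12°C (< 14°C)
First 7 bases: TAATAAA → Tm = 14°C (≥ 14°C)
Each additional base adds 2°C (A/T) or 4°C (G/C), so Tm is non-decreasing in n; n = 7 is the first length to reach 14°C.

n = 7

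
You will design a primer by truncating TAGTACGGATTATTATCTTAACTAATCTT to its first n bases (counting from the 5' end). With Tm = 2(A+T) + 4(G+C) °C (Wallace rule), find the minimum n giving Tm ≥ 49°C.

n = 20

First 19 bases: TAGTACGGATTATTATCTT → Tm = 48°C (< 49°C)
First 20 bases: TAGTACGGATTATTATCTTA → Tm = 50°C (≥ 49°C)
Since every base adds ≥2°C, Tm only increases with n, so the threshold is first crossed at n = 20.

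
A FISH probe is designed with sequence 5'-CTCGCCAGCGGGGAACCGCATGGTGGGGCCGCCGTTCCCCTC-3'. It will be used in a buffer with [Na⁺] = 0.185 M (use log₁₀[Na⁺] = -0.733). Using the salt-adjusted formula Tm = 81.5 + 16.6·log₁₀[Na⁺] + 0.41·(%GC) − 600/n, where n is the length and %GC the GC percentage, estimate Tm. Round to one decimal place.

Length n = 42. G=15, T=6, C=17, A=4
G+C = 32, so %GC = 32/42 × 100 = 76.19%
Salt term: 16.6 × (-0.733) = -12.168
GC term: 0.41 × 76.19 = 31.238; length term: −600/42 = −14.286
Tm = 81.5 + (-12.168) + 31.238 − 14.286 = 86.284 → 86.3°C

86.3°C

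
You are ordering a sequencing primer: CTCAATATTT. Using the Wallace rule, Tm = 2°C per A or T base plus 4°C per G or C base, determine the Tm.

24°C

Counting bases: G=0, A=3, C=2, T=5
AT pairs contribute 8, GC pairs contribute 2.
Tm = 4·2 + 2·8 = 8 + 16 = 24°C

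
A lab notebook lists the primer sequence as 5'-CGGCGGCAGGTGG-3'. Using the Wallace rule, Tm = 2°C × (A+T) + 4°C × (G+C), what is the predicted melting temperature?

Scanning the sequence gives C=3, T=1, G=8, A=1.
So N_AT = 2 and N_GC = 11.
Tm = 2(2) + 4(11) = 4 + 44 = 48°C

48°C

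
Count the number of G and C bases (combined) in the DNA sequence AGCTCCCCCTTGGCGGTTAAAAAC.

Counting bases: C=8, T=5, G=5, A=6
G+C = 5 + 8 = 13

13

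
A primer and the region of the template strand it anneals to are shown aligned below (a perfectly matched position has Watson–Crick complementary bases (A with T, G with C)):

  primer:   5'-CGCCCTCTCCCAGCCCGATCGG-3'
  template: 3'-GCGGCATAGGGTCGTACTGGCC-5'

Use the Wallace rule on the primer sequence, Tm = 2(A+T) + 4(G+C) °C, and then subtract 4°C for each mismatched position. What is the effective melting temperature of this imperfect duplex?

Primer base counts: A=2, T=3, G=5, C=12 → A+T=5, G+C=17
Perfect-match Tm = 2(5) + 4(17) = 10 + 68 = 78°C
Mismatches (positions where the bases are not complementary): 5 (at positions 5, 7, 15, 16, 19)
Effective Tm = 78 − 5×4 = 78 − 20 = 58°C

58°C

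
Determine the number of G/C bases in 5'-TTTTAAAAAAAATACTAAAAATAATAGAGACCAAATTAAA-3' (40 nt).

5

Scanning the sequence gives G=2, T=10, C=3, A=25.
Total G or C: 2 + 3 = 5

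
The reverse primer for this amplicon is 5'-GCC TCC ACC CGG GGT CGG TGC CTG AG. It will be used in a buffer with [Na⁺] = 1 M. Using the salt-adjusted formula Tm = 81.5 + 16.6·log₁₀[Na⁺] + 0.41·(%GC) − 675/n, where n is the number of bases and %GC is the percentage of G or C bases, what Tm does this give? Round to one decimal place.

Length n = 26. Counting bases: T=4, G=10, A=2, C=10
G+C = 20, so %GC = 20/26 × 100 = 76.923%
Salt term: 16.6 × (0) = 0
GC term: 0.41 × 76.923 = 31.538; length term: −675/26 = −25.962
Tm = 81.5 + (0) + 31.538 − 25.962 = 87.076 → 87.1°C

87.1°C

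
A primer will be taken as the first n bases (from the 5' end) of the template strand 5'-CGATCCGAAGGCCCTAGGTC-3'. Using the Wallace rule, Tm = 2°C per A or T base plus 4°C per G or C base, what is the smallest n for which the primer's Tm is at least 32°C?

n = 10

First 9 bases: CGATCCGAA → Tm = 28°C (< 32°C)
First 10 bases: CGATCCGAAG → Tm = 32°C (≥ 32°C)
Each additional base adds 2°C (A/T) or 4°C (G/C), so Tm is non-decreasing in n; n = 10 is the first length to reach 32°C.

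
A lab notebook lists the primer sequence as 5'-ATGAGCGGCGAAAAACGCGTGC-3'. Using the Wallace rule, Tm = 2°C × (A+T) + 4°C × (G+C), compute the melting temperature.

70°C

Scanning the sequence gives A=7, G=8, T=2, C=5.
A+T = 9, G+C = 13
Tm = 2×9 + 4×13 = 70°C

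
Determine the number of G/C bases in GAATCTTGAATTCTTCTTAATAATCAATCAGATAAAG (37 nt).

Base counts: C=5, T=13, A=15, G=4
Total G or C: 4 + 5 = 9

9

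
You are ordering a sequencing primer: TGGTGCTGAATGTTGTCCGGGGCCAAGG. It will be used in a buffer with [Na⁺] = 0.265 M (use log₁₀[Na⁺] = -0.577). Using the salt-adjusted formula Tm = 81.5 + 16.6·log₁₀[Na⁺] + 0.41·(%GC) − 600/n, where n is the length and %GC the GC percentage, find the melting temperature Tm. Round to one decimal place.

Length n = 28. Scanning the sequence gives G=12, C=5, T=7, A=4.
G+C = 17, so %GC = 17/28 × 100 = 60.714%
Salt term: 16.6 × (-0.577) = -9.578
GC term: 0.41 × 60.714 = 24.893; length term: −600/28 = −21.429
Tm = 81.5 + (-9.578) + 24.893 − 21.429 = 75.386 → 75.4°C

75.4°C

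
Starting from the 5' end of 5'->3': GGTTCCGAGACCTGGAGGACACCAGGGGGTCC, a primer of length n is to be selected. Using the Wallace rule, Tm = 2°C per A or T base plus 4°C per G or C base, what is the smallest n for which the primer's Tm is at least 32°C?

First 9 bases: GGTTCCGAG → Tm = 30°C (< 32°C)
First 10 bases: GGTTCCGAGA → Tm = 32°C (≥ 32°C)
Since every base adds ≥2°C, Tm only increases with n, so the threshold is first crossed at n = 10.

n = 10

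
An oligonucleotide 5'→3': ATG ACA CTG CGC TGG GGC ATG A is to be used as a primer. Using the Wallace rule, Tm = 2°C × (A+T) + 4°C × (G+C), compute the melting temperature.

Counting bases: T=4, G=8, A=5, C=5
AT pairs contribute 9, GC pairs contribute 13.
Tm = 4·13 + 2·9 = 52 + 18 = 70°C

70°C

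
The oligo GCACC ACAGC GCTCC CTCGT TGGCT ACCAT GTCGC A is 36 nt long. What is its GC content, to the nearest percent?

Scanning the sequence gives G=8, A=6, C=15, T=7.
G+C = 8 + 15 = 23 out of 36 bases
%GC = 23/36 × 100 = 63.89% ≈ 64%

64%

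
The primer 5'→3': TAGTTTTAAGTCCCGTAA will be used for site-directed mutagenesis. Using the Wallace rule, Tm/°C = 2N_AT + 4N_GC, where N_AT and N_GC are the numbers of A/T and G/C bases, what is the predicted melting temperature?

48°C

T=7, C=3, G=3, A=5
So N_AT = 12 and N_GC = 6.
Tm = 2×12 + 4×6 = 48°C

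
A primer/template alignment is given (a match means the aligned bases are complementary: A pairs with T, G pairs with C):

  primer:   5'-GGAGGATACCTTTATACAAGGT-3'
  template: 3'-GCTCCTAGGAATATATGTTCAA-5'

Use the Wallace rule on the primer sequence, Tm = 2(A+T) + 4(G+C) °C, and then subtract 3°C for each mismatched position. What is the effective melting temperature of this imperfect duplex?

Primer base counts: A=7, T=6, G=6, C=3 → A+T=13, G+C=9
Perfect-match Tm = 2(13) + 4(9) = 26 + 36 = 62°C
Mismatches (positions where the bases are not complementary): 5 (at positions 1, 8, 10, 12, 21)
Effective Tm = 62 − 5×3 = 62 − 15 = 47°C

47°C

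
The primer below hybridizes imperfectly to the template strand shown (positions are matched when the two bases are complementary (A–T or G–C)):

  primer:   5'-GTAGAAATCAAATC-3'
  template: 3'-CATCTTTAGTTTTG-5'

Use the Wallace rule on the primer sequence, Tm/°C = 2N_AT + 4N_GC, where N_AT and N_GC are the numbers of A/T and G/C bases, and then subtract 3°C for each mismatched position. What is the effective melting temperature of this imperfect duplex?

33°C

Primer base counts: A=7, T=3, G=2, C=2 → A+T=10, G+C=4
Perfect-match Tm = 2(10) + 4(4) = 20 + 16 = 36°C
Mismatches (positions where the bases are not complementary): 1 (at position 13)
Effective Tm = 36 − 1×3 = 36 − 3 = 33°C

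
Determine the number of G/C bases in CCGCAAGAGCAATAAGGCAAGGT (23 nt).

12

C=5, T=2, G=7, A=9
G+C = 7 + 5 = 12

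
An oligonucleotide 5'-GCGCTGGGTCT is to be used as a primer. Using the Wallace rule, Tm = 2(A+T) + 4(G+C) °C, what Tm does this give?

G=5, A=0, T=3, C=3
So N_AT = 3 and N_GC = 8.
Tm = 4·8 + 2·3 = 32 + 6 = 38°C

38°C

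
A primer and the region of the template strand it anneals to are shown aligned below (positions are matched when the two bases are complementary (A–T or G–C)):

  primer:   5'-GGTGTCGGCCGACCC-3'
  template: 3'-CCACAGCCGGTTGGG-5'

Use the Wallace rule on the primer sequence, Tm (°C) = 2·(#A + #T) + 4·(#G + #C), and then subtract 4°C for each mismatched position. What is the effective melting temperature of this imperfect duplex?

Primer base counts: A=1, T=2, G=6, C=6 → A+T=3, G+C=12
Perfect-match Tm = 2(3) + 4(12) = 6 + 48 = 54°C
Mismatches (positions where the bases are not complementary): 1 (at position 11)
Effective Tm = 54 − 1×4 = 54 − 4 = 50°C

50°C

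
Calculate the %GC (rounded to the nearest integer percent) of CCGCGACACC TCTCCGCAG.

74%

Counting bases: T=2, G=4, C=10, A=3
G+C = 4 + 10 = 14 out of 19 bases
%GC = 14/19 × 100 = 73.68% ≈ 74%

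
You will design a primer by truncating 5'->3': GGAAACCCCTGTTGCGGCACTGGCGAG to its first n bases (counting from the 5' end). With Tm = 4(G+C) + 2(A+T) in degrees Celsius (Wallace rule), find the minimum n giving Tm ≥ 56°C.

n = 17

First 16 bases: GGAAACCCCTGTTGCG → Tm = 52°C (< 56°C)
First 17 bases: GGAAACCCCTGTTGCGG → Tm = 56°C (≥ 56°C)
Each additional base adds 2°C (A/T) or 4°C (G/C), so Tm is non-decreasing in n; n = 17 is the first length to reach 56°C.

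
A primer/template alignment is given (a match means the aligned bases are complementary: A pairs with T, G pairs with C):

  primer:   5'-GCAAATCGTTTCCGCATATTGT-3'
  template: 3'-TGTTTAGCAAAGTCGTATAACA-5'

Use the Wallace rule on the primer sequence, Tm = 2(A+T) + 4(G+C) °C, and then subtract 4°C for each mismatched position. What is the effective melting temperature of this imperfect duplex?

54°C

Primer base counts: A=5, T=8, G=4, C=5 → A+T=13, G+C=9
Perfect-match Tm = 2(13) + 4(9) = 26 + 36 = 62°C
Mismatches (positions where the bases are not complementary): 2 (at positions 1, 13)
Effective Tm = 62 − 2×4 = 62 − 8 = 54°C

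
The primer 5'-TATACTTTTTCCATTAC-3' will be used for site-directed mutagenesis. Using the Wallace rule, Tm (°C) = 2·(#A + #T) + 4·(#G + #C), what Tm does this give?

42°C

Scanning the sequence gives C=4, T=9, G=0, A=4.
A+T = 13, G+C = 4
Tm = 4·4 + 2·13 = 16 + 26 = 42°C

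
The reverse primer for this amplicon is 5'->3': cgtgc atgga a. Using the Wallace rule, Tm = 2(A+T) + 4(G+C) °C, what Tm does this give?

34°C

Counting bases: A=3, C=2, T=2, G=4
AT pairs contribute 5, GC pairs contribute 6.
Tm = 2(5) + 4(6) = 10 + 24 = 34°C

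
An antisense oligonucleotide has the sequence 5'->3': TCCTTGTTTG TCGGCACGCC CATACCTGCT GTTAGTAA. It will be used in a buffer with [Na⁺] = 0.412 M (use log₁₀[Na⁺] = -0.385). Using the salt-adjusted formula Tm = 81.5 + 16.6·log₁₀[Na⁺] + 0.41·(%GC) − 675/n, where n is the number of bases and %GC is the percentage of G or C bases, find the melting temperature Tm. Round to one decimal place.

Length n = 38. A=6, G=8, C=11, T=13
G+C = 19, so %GC = 19/38 × 100 = 50%
Salt term: 16.6 × (-0.385) = -6.391
GC term: 0.41 × 50 = 20.5; length term: −675/38 = −17.763
Tm = 81.5 + (-6.391) + 20.5 − 17.763 = 77.846 → 77.8°C

77.8°C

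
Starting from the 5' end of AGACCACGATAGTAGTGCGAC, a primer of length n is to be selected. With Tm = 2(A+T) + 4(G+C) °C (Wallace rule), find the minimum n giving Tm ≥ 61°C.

n = 21

First 20 bases: AGACCACGATAGTAGTGCGA → Tm = 60°C (< 61°C)
First 21 bases: AGACCACGATAGTAGTGCGAC → Tm = 64°C (≥ 61°C)
Since every base adds ≥2°C, Tm only increases with n, so the threshold is first crossed at n = 21.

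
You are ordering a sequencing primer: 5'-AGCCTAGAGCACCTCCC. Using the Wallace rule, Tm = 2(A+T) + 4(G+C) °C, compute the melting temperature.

G=3, A=4, C=8, T=2
So N_AT = 6 and N_GC = 11.
Tm = 2(6) + 4(11) = 12 + 44 = 56°C

56°C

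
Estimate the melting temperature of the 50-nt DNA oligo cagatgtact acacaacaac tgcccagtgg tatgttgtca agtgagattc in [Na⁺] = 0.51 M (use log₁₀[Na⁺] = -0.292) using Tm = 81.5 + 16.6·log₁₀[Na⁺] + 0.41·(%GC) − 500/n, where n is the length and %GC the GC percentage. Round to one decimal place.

Length n = 50. Scanning the sequence gives C=11, T=13, G=11, A=15.
G+C = 22, so %GC = 22/50 × 100 = 44%
Salt term: 16.6 × (-0.292) = -4.847
GC term: 0.41 × 44 = 18.04; length term: −500/50 = −10
Tm = 81.5 + (-4.847) + 18.04 − 10 = 84.693 → 84.7°C

84.7°C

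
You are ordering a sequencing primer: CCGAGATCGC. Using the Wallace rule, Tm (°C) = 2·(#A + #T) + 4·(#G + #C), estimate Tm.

Scanning the sequence gives T=1, C=4, A=2, G=3.
A+T = 3, G+C = 7
Tm = 2×3 + 4×7 = 34°C

34°C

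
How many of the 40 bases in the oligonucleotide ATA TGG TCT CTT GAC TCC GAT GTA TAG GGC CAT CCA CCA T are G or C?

19

G=8, T=12, C=11, A=9
G+C = 8 + 11 = 19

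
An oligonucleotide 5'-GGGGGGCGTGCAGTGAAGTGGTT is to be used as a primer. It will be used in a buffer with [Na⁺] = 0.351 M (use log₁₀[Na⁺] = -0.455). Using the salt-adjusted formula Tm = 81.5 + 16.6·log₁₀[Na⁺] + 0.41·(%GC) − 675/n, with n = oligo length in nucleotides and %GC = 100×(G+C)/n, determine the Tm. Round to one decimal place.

Length n = 23. Scanning the sequence gives A=3, G=13, C=2, T=5.
G+C = 15, so %GC = 15/23 × 100 = 65.217%
Salt term: 16.6 × (-0.455) = -7.553
GC term: 0.41 × 65.217 = 26.739; length term: −675/23 = −29.348
Tm = 81.5 + (-7.553) + 26.739 − 29.348 = 71.338 → 71.3°C

71.3°C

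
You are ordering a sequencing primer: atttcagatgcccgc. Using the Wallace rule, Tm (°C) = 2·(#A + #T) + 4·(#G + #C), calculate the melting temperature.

46°C

Base counts: C=5, G=3, T=4, A=3
AT pairs contribute 7, GC pairs contribute 8.
Tm = 2(7) + 4(8) = 14 + 32 = 46°C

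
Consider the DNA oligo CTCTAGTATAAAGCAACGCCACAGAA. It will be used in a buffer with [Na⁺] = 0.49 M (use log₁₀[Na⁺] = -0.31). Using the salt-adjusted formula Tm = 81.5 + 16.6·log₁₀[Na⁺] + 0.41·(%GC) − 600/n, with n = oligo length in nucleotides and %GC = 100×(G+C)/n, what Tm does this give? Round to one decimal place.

70.6°C

Length n = 26. Scanning the sequence gives C=7, A=11, G=4, T=4.
G+C = 11, so %GC = 11/26 × 100 = 42.308%
Salt term: 16.6 × (-0.31) = -5.146
GC term: 0.41 × 42.308 = 17.346; length term: −600/26 = −23.077
Tm = 81.5 + (-5.146) + 17.346 − 23.077 = 70.623 → 70.6°C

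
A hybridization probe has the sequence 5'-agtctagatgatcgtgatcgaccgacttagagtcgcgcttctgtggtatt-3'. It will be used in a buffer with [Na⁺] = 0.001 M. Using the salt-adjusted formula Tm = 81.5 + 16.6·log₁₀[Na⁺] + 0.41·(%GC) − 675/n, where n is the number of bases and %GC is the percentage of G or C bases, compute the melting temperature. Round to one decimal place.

37.9°C

Length n = 50. Base counts: A=10, G=14, T=16, C=10
G+C = 24, so %GC = 24/50 × 100 = 48%
Salt term: 16.6 × (-3) = -49.8
GC term: 0.41 × 48 = 19.68; length term: −675/50 = −13.5
Tm = 81.5 + (-49.8) + 19.68 − 13.5 = 37.88 → 37.9°C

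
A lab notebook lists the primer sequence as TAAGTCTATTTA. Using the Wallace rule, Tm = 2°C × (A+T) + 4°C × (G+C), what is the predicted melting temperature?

28°C

Scanning the sequence gives T=6, A=4, G=1, C=1.
So N_AT = 10 and N_GC = 2.
Tm = 2(10) + 4(2) = 20 + 8 = 28°C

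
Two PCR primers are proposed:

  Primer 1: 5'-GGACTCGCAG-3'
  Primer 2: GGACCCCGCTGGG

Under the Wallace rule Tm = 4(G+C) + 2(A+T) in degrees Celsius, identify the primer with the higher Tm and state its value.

Primer 2, 48°C

Primer 1: A+T=3, G+C=7 → Tm = 2(3)+4(7) = 34°C
Primer 2: A+T=2, G+C=11 → Tm = 2(2)+4(11) = 48°C
34°C vs 48°C → primer 2 is higher.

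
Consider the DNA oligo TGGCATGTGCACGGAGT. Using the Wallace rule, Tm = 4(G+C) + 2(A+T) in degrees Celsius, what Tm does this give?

Base counts: A=3, C=3, G=7, T=4
AT pairs contribute 7, GC pairs contribute 10.
Tm = 2×7 + 4×10 = 54°C

54°C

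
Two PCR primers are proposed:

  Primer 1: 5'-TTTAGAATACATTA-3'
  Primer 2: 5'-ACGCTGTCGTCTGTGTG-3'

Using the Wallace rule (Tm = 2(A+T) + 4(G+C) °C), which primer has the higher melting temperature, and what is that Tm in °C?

Primer 1: A+T=12, G+C=2 → Tm = 2(12)+4(2) = 32°C
Primer 2: A+T=7, G+C=10 → Tm = 2(7)+4(10) = 54°C
32°C vs 54°C → primer 2 is higher.

Primer 2, 54°C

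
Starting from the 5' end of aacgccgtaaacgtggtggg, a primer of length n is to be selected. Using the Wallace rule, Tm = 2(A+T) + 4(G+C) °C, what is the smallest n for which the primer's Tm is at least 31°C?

First 10 bases: AACGCCGTAA → Tm = 30°C (< 31°C)
First 11 bases: AACGCCGTAAA → Tm = 32°C (≥ 31°C)
Each additional base adds 2°C (A/T) or 4°C (G/C), so Tm is non-decreasing in n; n = 11 is the first length to reach 31°C.

n = 11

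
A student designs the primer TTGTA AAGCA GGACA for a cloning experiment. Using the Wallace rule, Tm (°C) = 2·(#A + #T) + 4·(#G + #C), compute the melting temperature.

42°C

Base counts: T=3, G=4, A=6, C=2
A+T = 9, G+C = 6
Tm = 2(9) + 4(6) = 18 + 24 = 42°C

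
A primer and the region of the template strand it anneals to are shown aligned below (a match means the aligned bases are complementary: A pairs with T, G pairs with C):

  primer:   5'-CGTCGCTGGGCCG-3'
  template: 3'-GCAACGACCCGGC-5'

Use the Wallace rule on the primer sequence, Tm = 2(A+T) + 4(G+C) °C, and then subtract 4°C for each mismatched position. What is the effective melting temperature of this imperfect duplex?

Primer base counts: A=0, T=2, G=6, C=5 → A+T=2, G+C=11
Perfect-match Tm = 2(2) + 4(11) = 4 + 44 = 48°C
Mismatches (positions where the bases are not complementary): 1 (at position 4)
Effective Tm = 48 − 1×4 = 48 − 4 = 44°C

44°C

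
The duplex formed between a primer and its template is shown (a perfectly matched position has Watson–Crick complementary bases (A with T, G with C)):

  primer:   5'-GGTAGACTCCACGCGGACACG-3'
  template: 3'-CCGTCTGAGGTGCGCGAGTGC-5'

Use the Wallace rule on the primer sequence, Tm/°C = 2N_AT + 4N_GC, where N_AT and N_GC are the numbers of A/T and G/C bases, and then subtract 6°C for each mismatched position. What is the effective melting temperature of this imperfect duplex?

Primer base counts: A=5, T=2, G=7, C=7 → A+T=7, G+C=14
Perfect-match Tm = 2(7) + 4(14) = 14 + 56 = 70°C
Mismatches (positions where the bases are not complementary): 3 (at positions 3, 16, 17)
Effective Tm = 70 − 3×6 = 70 − 18 = 52°C

52°C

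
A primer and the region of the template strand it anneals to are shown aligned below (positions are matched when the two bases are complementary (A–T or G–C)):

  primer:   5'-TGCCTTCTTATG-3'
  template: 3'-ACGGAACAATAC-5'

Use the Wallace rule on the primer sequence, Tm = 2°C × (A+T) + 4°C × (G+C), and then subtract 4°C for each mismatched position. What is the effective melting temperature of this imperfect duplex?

Primer base counts: A=1, T=6, G=2, C=3 → A+T=7, G+C=5
Perfect-match Tm = 2(7) + 4(5) = 14 + 20 = 34°C
Mismatches (positions where the bases are not complementary): 1 (at position 7)
Effective Tm = 34 − 1×4 = 34 − 4 = 30°C

30°C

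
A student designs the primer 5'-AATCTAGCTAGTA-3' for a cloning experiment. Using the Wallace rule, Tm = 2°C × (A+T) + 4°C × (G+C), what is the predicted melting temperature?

Scanning the sequence gives C=2, G=2, A=5, T=4.
AT pairs contribute 9, GC pairs contribute 4.
Tm = 4·4 + 2·9 = 16 + 18 = 34°C

34°C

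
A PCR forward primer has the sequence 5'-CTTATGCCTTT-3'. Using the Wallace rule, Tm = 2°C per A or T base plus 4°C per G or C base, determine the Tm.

30°C

Base counts: T=6, A=1, G=1, C=3
AT pairs contribute 7, GC pairs contribute 4.
Tm = 2(7) + 4(4) = 14 + 16 = 30°C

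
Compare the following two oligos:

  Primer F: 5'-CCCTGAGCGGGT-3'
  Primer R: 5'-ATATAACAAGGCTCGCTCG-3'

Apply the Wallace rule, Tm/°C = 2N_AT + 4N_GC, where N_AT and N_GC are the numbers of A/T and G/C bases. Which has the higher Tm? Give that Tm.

Primer F: A+T=3, G+C=9 → Tm = 2(3)+4(9) = 42°C
Primer R: A+T=10, G+C=9 → Tm = 2(10)+4(9) = 56°C
42°C vs 56°C → primer R is higher.

Primer R, 56°C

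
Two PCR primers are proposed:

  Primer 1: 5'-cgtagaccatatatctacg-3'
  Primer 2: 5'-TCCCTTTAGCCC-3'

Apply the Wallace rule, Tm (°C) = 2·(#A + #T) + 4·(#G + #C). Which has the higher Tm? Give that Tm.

Primer 1: A+T=11, G+C=8 → Tm = 2(11)+4(8) = 54°C
Primer 2: A+T=5, G+C=7 → Tm = 2(5)+4(7) = 38°C
54°C vs 38°C → primer 1 is higher.

Primer 1, 54°C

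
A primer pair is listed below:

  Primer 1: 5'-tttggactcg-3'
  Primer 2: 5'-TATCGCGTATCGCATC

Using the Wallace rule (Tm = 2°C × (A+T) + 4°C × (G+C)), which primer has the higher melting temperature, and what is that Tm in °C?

Primer 1: A+T=5, G+C=5 → Tm = 2(5)+4(5) = 30°C
Primer 2: A+T=8, G+C=8 → Tm = 2(8)+4(8) = 48°C
30°C vs 48°C → primer 2 is higher.

Primer 2, 48°C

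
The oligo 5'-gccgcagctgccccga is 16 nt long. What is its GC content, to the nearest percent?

A=2, T=1, C=8, G=5
G+C = 5 + 8 = 13 out of 16 bases
%GC = 13/16 × 100 = 81.25% ≈ 81%

81%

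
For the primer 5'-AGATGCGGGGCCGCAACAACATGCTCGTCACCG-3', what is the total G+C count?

21

Base counts: T=4, A=8, G=10, C=11
G+C = 10 + 11 = 21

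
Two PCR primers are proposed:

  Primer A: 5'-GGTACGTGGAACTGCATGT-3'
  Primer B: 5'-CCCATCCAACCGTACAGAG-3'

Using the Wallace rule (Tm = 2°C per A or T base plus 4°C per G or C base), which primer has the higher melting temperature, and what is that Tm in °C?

Primer B, 60°C

Primer A: A+T=9, G+C=10 → Tm = 2(9)+4(10) = 58°C
Primer B: A+T=8, G+C=11 → Tm = 2(8)+4(11) = 60°C
58°C vs 60°C → primer B is higher.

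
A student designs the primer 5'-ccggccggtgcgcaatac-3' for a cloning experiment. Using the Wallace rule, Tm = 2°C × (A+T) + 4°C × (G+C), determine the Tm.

62°C

G=6, A=3, T=2, C=7
So N_AT = 5 and N_GC = 13.
Tm = 2(5) + 4(13) = 10 + 52 = 62°C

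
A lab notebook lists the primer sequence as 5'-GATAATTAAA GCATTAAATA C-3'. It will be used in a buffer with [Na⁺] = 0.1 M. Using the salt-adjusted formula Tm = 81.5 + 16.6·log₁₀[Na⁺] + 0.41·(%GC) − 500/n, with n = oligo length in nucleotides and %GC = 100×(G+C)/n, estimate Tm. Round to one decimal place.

Length n = 21. Scanning the sequence gives G=2, T=6, A=11, C=2.
G+C = 4, so %GC = 4/21 × 100 = 19.048%
Salt term: 16.6 × (-1) = -16.6
GC term: 0.41 × 19.048 = 7.81; length term: −500/21 = −23.81
Tm = 81.5 + (-16.6) + 7.81 − 23.81 = 48.9 → 48.9°C

48.9°C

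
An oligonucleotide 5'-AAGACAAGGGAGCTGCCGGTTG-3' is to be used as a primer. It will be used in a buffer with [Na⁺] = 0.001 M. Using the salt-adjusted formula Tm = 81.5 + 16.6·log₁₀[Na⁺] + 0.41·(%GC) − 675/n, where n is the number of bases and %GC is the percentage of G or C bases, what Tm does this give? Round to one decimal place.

Length n = 22. Counting bases: C=4, G=9, T=3, A=6
G+C = 13, so %GC = 13/22 × 100 = 59.091%
Salt term: 16.6 × (-3) = -49.8
GC term: 0.41 × 59.091 = 24.227; length term: −675/22 = −30.682
Tm = 81.5 + (-49.8) + 24.227 − 30.682 = 25.245 → 25.2°C

25.2°C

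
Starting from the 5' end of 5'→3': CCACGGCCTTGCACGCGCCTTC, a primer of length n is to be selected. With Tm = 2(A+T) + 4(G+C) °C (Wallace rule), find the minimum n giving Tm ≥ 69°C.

First 19 bases: CCACGGCCTTGCACGCGCC → Tm = 68°C (< 69°C)
First 20 bases: CCACGGCCTTGCACGCGCCT → Tm = 70°C (≥ 69°C)
Since every base adds ≥2°C, Tm only increases with n, so the threshold is first crossed at n = 20.

n = 20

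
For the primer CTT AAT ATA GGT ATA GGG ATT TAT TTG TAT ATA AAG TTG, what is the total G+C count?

9

Counting bases: G=8, A=13, C=1, T=17
Total G or C: 8 + 1 = 9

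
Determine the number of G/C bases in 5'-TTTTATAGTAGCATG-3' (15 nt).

4

A=4, C=1, G=3, T=7
Total G or C: 3 + 1 = 4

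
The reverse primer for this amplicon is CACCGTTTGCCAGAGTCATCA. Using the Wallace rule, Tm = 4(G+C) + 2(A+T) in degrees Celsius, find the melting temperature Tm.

G=4, T=5, C=7, A=5
So N_AT = 10 and N_GC = 11.
Tm = 4·11 + 2·10 = 44 + 20 = 64°C

64°C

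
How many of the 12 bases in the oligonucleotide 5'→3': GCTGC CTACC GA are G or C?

8

Scanning the sequence gives G=3, A=2, C=5, T=2.
Total G or C: 3 + 5 = 8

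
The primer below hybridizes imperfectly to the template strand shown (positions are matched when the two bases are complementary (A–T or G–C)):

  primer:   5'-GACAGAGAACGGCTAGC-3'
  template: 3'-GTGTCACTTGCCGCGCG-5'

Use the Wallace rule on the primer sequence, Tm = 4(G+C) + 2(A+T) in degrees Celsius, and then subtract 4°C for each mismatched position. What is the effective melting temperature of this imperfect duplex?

Primer base counts: A=6, T=1, G=6, C=4 → A+T=7, G+C=10
Perfect-match Tm = 2(7) + 4(10) = 14 + 40 = 54°C
Mismatches (positions where the bases are not complementary): 4 (at positions 1, 6, 14, 15)
Effective Tm = 54 − 4×4 = 54 − 16 = 38°C

38°C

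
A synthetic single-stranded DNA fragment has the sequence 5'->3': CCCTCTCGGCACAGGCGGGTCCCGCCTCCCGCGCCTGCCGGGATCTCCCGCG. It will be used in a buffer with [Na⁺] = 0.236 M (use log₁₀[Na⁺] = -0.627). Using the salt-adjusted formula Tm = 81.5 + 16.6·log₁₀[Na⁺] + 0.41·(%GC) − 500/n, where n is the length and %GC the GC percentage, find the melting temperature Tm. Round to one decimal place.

Length n = 52. Scanning the sequence gives A=3, G=16, C=26, T=7.
G+C = 42, so %GC = 42/52 × 100 = 80.769%
Salt term: 16.6 × (-0.627) = -10.408
GC term: 0.41 × 80.769 = 33.115; length term: −500/52 = −9.615
Tm = 81.5 + (-10.408) + 33.115 − 9.615 = 94.592 → 94.6°C

94.6°C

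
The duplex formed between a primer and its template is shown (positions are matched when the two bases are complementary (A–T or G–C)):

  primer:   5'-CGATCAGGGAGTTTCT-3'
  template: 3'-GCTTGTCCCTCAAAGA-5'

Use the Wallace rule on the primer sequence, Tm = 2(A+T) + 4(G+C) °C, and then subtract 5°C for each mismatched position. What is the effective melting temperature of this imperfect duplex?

Primer base counts: A=3, T=5, G=5, C=3 → A+T=8, G+C=8
Perfect-match Tm = 2(8) + 4(8) = 16 + 32 = 48°C
Mismatches (positions where the bases are not complementary): 1 (at position 4)
Effective Tm = 48 − 1×5 = 48 − 5 = 43°C

43°C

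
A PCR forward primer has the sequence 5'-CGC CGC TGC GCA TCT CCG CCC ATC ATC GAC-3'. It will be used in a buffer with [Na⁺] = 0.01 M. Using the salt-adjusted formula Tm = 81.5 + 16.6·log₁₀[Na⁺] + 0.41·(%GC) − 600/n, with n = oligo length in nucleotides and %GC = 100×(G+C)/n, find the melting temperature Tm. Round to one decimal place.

57.0°C

Length n = 30. Scanning the sequence gives C=15, G=6, T=5, A=4.
G+C = 21, so %GC = 21/30 × 100 = 70%
Salt term: 16.6 × (-2) = -33.2
GC term: 0.41 × 70 = 28.7; length term: −600/30 = −20
Tm = 81.5 + (-33.2) + 28.7 − 20 = 57 → 57.0°C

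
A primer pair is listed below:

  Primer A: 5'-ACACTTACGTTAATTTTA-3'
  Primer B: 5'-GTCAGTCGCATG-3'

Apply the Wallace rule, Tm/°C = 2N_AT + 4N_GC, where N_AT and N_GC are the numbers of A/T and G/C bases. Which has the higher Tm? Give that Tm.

Primer A: A+T=14, G+C=4 → Tm = 2(14)+4(4) = 44°C
Primer B: A+T=5, G+C=7 → Tm = 2(5)+4(7) = 38°C
44°C vs 38°C → primer A is higher.

Primer A, 44°C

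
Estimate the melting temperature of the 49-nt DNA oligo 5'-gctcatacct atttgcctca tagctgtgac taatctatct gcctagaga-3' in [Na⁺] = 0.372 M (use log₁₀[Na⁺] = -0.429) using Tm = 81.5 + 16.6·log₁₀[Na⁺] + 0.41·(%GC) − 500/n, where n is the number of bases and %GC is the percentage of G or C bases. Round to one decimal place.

81.7°C

Length n = 49. T=16, A=12, G=8, C=13
G+C = 21, so %GC = 21/49 × 100 = 42.857%
Salt term: 16.6 × (-0.429) = -7.121
GC term: 0.41 × 42.857 = 17.571; length term: −500/49 = −10.204
Tm = 81.5 + (-7.121) + 17.571 − 10.204 = 81.746 → 81.7°C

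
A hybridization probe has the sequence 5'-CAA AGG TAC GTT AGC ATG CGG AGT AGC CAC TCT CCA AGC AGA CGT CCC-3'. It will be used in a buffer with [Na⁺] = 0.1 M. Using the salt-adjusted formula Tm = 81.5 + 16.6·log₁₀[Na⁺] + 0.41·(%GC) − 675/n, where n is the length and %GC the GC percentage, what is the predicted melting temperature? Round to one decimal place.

Length n = 48. Scanning the sequence gives T=8, G=12, A=13, C=15.
G+C = 27, so %GC = 27/48 × 100 = 56.25%
Salt term: 16.6 × (-1) = -16.6
GC term: 0.41 × 56.25 = 23.062; length term: −675/48 = −14.062
Tm = 81.5 + (-16.6) + 23.062 − 14.062 = 73.9 → 73.9°C

73.9°C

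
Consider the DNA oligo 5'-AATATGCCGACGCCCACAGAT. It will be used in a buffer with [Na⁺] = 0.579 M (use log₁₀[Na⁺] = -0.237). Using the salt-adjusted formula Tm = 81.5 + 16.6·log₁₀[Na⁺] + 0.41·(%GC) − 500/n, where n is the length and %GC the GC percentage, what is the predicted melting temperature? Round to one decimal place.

75.2°C

Length n = 21. T=3, C=7, G=4, A=7
G+C = 11, so %GC = 11/21 × 100 = 52.381%
Salt term: 16.6 × (-0.237) = -3.934
GC term: 0.41 × 52.381 = 21.476; length term: −500/21 = −23.81
Tm = 81.5 + (-3.934) + 21.476 − 23.81 = 75.232 → 75.2°C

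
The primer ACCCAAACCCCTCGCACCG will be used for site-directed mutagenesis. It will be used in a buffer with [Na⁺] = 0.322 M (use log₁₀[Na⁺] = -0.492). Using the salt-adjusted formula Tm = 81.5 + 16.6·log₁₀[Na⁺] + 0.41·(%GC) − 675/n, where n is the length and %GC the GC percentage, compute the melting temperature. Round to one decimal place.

65.9°C

Length n = 19. Scanning the sequence gives T=1, C=11, A=5, G=2.
G+C = 13, so %GC = 13/19 × 100 = 68.421%
Salt term: 16.6 × (-0.492) = -8.167
GC term: 0.41 × 68.421 = 28.053; length term: −675/19 = −35.526
Tm = 81.5 + (-8.167) + 28.053 − 35.526 = 65.86 → 65.9°C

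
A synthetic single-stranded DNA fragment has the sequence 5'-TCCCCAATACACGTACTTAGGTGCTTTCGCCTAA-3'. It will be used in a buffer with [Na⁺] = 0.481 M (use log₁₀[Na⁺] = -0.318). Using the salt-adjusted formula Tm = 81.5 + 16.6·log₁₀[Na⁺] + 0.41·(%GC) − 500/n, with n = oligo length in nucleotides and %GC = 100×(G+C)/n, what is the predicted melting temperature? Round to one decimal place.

80.8°C

Length n = 34. Base counts: C=11, A=8, T=10, G=5
G+C = 16, so %GC = 16/34 × 100 = 47.059%
Salt term: 16.6 × (-0.318) = -5.279
GC term: 0.41 × 47.059 = 19.294; length term: −500/34 = −14.706
Tm = 81.5 + (-5.279) + 19.294 − 14.706 = 80.809 → 80.8°C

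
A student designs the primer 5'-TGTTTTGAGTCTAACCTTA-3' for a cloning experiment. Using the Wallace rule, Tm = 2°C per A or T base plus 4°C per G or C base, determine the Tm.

Counting bases: C=3, A=4, G=3, T=9
So N_AT = 13 and N_GC = 6.
Tm = 4·6 + 2·13 = 24 + 26 = 50°C

50°C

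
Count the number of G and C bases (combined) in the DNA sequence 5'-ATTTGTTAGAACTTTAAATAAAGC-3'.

5

Scanning the sequence gives C=2, A=10, G=3, T=9.
Total G or C: 3 + 2 = 5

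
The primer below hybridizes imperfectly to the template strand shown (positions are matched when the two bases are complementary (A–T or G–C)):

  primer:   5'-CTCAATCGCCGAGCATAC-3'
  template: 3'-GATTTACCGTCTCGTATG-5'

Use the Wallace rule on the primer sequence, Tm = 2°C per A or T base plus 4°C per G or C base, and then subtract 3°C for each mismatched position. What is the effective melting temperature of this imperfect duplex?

Primer base counts: A=5, T=3, G=3, C=7 → A+T=8, G+C=10
Perfect-match Tm = 2(8) + 4(10) = 16 + 40 = 56°C
Mismatches (positions where the bases are not complementary): 3 (at positions 3, 7, 10)
Effective Tm = 56 − 3×3 = 56 − 9 = 47°C

47°C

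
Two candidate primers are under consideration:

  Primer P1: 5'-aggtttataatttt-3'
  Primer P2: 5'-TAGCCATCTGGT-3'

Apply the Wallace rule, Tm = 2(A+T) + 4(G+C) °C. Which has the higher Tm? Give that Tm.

Primer P2, 36°C

Primer P1: A+T=12, G+C=2 → Tm = 2(12)+4(2) = 32°C
Primer P2: A+T=6, G+C=6 → Tm = 2(6)+4(6) = 36°C
32°C vs 36°C → primer P2 is higher.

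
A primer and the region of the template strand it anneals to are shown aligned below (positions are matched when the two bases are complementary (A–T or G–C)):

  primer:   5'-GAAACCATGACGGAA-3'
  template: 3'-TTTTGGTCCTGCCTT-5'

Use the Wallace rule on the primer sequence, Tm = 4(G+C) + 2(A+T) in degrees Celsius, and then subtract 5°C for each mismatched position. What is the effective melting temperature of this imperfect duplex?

Primer base counts: A=7, T=1, G=4, C=3 → A+T=8, G+C=7
Perfect-match Tm = 2(8) + 4(7) = 16 + 28 = 44°C
Mismatches (positions where the bases are not complementary): 2 (at positions 1, 8)
Effective Tm = 44 − 2×5 = 44 − 10 = 34°C

34°C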